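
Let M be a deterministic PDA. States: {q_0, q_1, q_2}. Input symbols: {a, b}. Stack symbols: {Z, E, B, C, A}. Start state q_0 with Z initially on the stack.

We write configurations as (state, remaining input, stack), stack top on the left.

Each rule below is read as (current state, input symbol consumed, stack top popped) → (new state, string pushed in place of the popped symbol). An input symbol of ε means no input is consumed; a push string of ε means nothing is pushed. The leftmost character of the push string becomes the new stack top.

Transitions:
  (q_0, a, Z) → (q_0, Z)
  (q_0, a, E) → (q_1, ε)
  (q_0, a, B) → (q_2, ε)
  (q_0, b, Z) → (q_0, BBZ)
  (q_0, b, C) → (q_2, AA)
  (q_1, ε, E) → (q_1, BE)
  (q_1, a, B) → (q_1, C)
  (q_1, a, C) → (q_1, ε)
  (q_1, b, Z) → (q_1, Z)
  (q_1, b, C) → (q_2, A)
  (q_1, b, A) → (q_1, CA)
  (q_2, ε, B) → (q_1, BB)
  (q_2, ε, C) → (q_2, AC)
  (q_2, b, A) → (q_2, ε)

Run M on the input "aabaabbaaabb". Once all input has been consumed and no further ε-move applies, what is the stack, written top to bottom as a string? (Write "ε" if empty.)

Z

(q_0, aabaabbaaabb, Z)
  read a, top Z: go to q_0, push Z → (q_0, abaabbaaabb, Z)
  read a, top Z: go to q_0, push Z → (q_0, baabbaaabb, Z)
  read b, top Z: go to q_0, push BBZ → (q_0, aabbaaabb, BBZ)
  read a, top B: go to q_2, push ε → (q_2, abbaaabb, BZ)
  ε-move, top B: go to q_1, push BB → (q_1, abbaaabb, BBZ)
  read a, top B: go to q_1, push C → (q_1, bbaaabb, CBZ)
  read b, top C: go to q_2, push A → (q_2, baaabb, ABZ)
  read b, top A: go to q_2, push ε → (q_2, aaabb, BZ)
  ε-move, top B: go to q_1, push BB → (q_1, aaabb, BBZ)
  read a, top B: go to q_1, push C → (q_1, aabb, CBZ)
  read a, top C: go to q_1, push ε → (q_1, abb, BZ)
  read a, top B: go to q_1, push C → (q_1, bb, CZ)
  read b, top C: go to q_2, push A → (q_2, b, AZ)
  read b, top A: go to q_2, push ε → (q_2, ε, Z)
All input consumed in state q_2 with stack Z.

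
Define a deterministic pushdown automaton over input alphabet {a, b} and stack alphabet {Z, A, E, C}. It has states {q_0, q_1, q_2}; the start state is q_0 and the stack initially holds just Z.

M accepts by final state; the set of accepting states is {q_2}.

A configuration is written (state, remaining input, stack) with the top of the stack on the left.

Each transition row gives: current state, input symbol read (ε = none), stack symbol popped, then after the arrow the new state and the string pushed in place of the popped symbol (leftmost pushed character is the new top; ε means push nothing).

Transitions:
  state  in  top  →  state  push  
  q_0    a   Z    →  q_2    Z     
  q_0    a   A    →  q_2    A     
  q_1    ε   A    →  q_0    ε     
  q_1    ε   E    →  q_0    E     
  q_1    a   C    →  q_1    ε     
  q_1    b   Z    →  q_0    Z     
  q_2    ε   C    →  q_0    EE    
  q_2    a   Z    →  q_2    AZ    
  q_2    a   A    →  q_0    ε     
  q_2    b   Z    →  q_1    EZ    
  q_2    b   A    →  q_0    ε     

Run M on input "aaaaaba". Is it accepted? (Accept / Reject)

(q_0, aaaaaba, Z)
  read a, top Z: go to q_2, push Z → (q_2, aaaaba, Z)
  read a, top Z: go to q_2, push AZ → (q_2, aaaba, AZ)
  read a, top A: go to q_0, push ε → (q_0, aaba, Z)
  read a, top Z: go to q_2, push Z → (q_2, aba, Z)
  read a, top Z: go to q_2, push AZ → (q_2, ba, AZ)
  read b, top A: go to q_0, push ε → (q_0, a, Z)
  read a, top Z: go to q_2, push Z → (q_2, ε, Z)
All input consumed; state q_2 ∈ F.

Accept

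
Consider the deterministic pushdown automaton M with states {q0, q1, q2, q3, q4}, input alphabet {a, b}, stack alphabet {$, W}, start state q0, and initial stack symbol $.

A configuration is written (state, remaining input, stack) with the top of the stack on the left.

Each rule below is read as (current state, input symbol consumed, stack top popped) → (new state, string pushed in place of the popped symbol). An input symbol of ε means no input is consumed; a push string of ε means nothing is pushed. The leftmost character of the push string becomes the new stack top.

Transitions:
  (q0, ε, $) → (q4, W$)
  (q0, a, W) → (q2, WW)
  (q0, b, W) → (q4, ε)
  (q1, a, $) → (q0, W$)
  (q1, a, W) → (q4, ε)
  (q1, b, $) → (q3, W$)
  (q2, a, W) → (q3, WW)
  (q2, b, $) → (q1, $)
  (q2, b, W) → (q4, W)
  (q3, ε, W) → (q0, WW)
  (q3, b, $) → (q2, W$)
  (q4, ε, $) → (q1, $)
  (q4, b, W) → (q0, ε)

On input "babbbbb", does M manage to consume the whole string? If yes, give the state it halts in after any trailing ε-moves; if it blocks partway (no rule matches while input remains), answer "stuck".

stuck

(q0, babbbbb, $)
  ε-move, top $: go to q4, push W$ → (q4, babbbbb, W$)
  read b, top W: go to q0, push ε → (q0, abbbbb, $)
  ε-move, top $: go to q4, push W$ → (q4, abbbbb, W$)
No transition for (q4, a, top W); M blocks with input abbbbb remaining.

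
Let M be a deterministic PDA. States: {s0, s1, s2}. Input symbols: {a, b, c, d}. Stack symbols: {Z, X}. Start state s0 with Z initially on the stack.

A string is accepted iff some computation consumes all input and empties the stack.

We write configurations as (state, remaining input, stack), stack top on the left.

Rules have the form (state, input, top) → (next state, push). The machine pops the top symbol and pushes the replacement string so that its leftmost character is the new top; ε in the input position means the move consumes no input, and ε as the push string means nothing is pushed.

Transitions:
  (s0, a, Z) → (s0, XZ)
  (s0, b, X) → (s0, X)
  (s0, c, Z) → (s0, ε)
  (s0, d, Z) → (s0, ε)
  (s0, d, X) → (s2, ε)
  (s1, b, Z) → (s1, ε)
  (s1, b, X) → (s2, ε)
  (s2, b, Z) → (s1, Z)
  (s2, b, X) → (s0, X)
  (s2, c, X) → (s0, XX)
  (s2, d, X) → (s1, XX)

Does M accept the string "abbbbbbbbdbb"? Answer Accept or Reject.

(s0, abbbbbbbbdbb, Z)
  read a, top Z: go to s0, push XZ → (s0, bbbbbbbbdbb, XZ)
  read b, top X: go to s0, push X → (s0, bbbbbbbdbb, XZ)
  read b, top X: go to s0, push X → (s0, bbbbbbdbb, XZ)
  read b, top X: go to s0, push X → (s0, bbbbbdbb, XZ)
  read b, top X: go to s0, push X → (s0, bbbbdbb, XZ)
  read b, top X: go to s0, push X → (s0, bbbdbb, XZ)
  read b, top X: go to s0, push X → (s0, bbdbb, XZ)
  read b, top X: go to s0, push X → (s0, bdbb, XZ)
  read b, top X: go to s0, push X → (s0, dbb, XZ)
  read d, top X: go to s2, push ε → (s2, bb, Z)
  read b, top Z: go to s1, push Z → (s1, b, Z)
  read b, top Z: go to s1, push ε → (s1, ε, ε)
All input consumed and the stack is empty.

Accept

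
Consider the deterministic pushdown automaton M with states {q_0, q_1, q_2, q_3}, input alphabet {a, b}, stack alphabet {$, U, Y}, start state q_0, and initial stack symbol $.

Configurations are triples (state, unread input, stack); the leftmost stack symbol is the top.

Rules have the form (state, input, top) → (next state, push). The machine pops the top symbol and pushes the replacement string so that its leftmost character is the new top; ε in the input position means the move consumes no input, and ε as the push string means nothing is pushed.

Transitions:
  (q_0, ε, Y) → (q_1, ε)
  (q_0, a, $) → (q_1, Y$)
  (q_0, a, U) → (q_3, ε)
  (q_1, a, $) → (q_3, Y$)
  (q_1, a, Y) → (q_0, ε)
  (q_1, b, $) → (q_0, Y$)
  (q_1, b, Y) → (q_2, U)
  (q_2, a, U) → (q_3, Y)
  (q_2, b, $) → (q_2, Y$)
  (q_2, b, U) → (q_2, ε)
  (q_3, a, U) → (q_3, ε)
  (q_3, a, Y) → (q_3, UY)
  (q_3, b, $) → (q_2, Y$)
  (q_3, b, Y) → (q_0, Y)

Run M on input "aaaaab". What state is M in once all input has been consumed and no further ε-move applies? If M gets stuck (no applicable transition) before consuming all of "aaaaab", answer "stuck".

q_2

(q_0, aaaaab, $)
  read a, top $: go to q_1, push Y$ → (q_1, aaaab, Y$)
  read a, top Y: go to q_0, push ε → (q_0, aaab, $)
  read a, top $: go to q_1, push Y$ → (q_1, aab, Y$)
  read a, top Y: go to q_0, push ε → (q_0, ab, $)
  read a, top $: go to q_1, push Y$ → (q_1, b, Y$)
  read b, top Y: go to q_2, push U → (q_2, ε, U$)
All input consumed; M is in state q_2.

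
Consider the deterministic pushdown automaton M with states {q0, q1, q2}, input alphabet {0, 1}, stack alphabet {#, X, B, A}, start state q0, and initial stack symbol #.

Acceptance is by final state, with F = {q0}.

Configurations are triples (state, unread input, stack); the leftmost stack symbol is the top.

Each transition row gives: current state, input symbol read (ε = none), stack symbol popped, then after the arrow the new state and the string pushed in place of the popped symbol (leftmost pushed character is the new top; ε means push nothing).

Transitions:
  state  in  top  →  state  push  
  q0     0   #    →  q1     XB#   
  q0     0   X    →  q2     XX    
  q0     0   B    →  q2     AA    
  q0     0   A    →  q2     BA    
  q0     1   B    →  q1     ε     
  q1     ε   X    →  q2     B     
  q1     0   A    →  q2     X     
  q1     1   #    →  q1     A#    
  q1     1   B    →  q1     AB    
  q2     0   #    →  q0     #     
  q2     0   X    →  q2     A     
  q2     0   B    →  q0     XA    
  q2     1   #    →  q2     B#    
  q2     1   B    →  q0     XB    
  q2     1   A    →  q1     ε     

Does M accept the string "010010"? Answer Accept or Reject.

(q0, 010010, #)
  read 0, top #: go to q1, push XB# → (q1, 10010, XB#)
  ε-move, top X: go to q2, push B → (q2, 10010, BB#)
  read 1, top B: go to q0, push XB → (q0, 0010, XBB#)
  read 0, top X: go to q2, push XX → (q2, 010, XXBB#)
  read 0, top X: go to q2, push A → (q2, 10, AXBB#)
  read 1, top A: go to q1, push ε → (q1, 0, XBB#)
  ε-move, top X: go to q2, push B → (q2, 0, BBB#)
  read 0, top B: go to q0, push XA → (q0, ε, XABB#)
All input consumed; state q0 ∈ F.

Accept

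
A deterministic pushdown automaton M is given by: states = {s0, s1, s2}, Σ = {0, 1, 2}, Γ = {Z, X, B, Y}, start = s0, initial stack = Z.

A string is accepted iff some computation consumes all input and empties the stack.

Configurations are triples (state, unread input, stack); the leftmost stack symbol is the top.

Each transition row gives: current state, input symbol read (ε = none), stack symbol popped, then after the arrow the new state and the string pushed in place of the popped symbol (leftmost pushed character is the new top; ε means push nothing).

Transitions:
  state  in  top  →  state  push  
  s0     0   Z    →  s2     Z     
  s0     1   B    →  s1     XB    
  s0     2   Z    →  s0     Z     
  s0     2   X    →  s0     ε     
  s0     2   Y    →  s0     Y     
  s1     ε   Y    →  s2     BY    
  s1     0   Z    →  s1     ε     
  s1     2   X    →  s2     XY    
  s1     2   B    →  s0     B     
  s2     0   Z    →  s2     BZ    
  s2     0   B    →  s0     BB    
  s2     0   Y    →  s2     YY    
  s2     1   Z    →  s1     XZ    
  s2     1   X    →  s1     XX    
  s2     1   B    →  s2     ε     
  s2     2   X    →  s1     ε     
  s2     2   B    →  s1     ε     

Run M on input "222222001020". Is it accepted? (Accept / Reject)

(s0, 222222001020, Z)
  read 2, top Z: go to s0, push Z → (s0, 22222001020, Z)
  read 2, top Z: go to s0, push Z → (s0, 2222001020, Z)
  read 2, top Z: go to s0, push Z → (s0, 222001020, Z)
  read 2, top Z: go to s0, push Z → (s0, 22001020, Z)
  read 2, top Z: go to s0, push Z → (s0, 2001020, Z)
  read 2, top Z: go to s0, push Z → (s0, 001020, Z)
  read 0, top Z: go to s2, push Z → (s2, 01020, Z)
  read 0, top Z: go to s2, push BZ → (s2, 1020, BZ)
  read 1, top B: go to s2, push ε → (s2, 020, Z)
  read 0, top Z: go to s2, push BZ → (s2, 20, BZ)
  read 2, top B: go to s1, push ε → (s1, 0, Z)
  read 0, top Z: go to s1, push ε → (s1, ε, ε)
All input consumed and the stack is empty.

Accept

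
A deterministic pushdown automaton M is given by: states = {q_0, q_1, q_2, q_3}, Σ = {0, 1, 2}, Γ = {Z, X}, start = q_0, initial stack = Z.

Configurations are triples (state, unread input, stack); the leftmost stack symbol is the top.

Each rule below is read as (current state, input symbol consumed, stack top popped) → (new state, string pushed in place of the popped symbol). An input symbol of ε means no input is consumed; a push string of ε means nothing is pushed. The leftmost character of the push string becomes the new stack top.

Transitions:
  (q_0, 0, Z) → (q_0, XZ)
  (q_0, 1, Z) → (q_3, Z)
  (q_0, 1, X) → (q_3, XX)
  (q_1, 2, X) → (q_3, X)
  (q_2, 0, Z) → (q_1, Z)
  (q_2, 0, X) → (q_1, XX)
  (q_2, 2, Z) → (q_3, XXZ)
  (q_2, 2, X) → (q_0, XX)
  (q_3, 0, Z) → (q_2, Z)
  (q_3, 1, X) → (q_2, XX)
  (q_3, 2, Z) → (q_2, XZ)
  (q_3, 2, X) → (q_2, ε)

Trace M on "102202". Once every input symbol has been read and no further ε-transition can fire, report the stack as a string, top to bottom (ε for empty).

(q_0, 102202, Z)
  read 1, top Z: go to q_3, push Z → (q_3, 02202, Z)
  read 0, top Z: go to q_2, push Z → (q_2, 2202, Z)
  read 2, top Z: go to q_3, push XXZ → (q_3, 202, XXZ)
  read 2, top X: go to q_2, push ε → (q_2, 02, XZ)
  read 0, top X: go to q_1, push XX → (q_1, 2, XXZ)
  read 2, top X: go to q_3, push X → (q_3, ε, XXZ)
All input consumed in state q_3 with stack XXZ.

XXZ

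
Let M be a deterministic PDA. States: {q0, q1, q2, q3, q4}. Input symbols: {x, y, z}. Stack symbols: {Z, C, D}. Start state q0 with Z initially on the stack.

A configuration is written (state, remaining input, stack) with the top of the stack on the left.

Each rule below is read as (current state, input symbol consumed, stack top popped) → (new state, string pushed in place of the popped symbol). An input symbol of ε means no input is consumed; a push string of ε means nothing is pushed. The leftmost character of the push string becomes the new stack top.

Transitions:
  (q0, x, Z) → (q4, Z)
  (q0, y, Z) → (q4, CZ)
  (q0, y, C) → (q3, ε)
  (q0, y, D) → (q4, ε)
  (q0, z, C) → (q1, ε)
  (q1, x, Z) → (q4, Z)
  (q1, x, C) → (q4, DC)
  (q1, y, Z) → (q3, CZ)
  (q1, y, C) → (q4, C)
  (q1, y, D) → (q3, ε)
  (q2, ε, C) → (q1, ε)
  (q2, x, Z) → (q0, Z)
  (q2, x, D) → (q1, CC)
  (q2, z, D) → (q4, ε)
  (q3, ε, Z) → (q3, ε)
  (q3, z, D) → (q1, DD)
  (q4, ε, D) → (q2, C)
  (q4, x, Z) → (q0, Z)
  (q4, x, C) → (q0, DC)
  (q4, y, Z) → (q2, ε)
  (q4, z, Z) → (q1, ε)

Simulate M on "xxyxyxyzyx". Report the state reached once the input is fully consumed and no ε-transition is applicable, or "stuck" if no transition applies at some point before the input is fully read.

stuck

(q0, xxyxyxyzyx, Z)
  read x, top Z: go to q4, push Z → (q4, xyxyxyzyx, Z)
  read x, top Z: go to q0, push Z → (q0, yxyxyzyx, Z)
  read y, top Z: go to q4, push CZ → (q4, xyxyzyx, CZ)
  read x, top C: go to q0, push DC → (q0, yxyzyx, DCZ)
  read y, top D: go to q4, push ε → (q4, xyzyx, CZ)
  read x, top C: go to q0, push DC → (q0, yzyx, DCZ)
  read y, top D: go to q4, push ε → (q4, zyx, CZ)
No transition for (q4, z, top C); M blocks with input zyx remaining.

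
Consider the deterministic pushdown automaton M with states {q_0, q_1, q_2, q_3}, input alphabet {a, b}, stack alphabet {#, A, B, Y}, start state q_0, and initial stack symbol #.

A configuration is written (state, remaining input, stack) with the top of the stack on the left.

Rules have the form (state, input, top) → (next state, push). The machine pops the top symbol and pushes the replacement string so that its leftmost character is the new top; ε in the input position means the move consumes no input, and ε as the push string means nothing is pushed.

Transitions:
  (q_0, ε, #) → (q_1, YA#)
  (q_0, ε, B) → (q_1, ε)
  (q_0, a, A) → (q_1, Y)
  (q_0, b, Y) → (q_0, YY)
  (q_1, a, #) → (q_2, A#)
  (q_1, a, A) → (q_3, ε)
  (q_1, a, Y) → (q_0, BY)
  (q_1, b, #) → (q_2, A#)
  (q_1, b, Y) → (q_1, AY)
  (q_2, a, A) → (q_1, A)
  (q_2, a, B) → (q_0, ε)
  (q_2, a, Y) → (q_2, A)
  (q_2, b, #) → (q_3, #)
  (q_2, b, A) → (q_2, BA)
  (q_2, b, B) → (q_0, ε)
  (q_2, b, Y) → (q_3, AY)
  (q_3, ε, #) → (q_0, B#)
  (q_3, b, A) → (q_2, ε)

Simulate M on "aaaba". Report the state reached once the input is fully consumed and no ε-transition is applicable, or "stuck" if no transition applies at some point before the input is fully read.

q_3

(q_0, aaaba, #) ⊢ (q_1, aaaba, YA#) ⊢ (q_0, aaba, BYA#) ⊢ (q_1, aaba, YA#) ⊢ (q_0, aba, BYA#) ⊢ (q_1, aba, YA#) ⊢ (q_0, ba, BYA#) ⊢ (q_1, ba, YA#) ⊢ (q_1, a, AYA#) ⊢ (q_3, ε, YA#)
All input consumed; M is in state q_3.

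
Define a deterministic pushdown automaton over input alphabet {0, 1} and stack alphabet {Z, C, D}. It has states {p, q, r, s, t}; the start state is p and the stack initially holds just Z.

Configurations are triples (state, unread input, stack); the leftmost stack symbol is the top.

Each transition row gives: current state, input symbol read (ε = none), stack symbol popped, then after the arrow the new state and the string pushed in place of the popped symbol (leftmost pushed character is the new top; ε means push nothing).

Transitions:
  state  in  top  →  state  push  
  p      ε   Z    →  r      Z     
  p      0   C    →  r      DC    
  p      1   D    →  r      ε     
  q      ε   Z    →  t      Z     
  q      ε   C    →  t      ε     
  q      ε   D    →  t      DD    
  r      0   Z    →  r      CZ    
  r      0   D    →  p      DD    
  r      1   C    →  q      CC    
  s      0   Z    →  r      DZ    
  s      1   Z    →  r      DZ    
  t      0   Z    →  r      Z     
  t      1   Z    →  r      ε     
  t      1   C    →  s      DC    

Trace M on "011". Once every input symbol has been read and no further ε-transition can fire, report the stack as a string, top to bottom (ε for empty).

(p, 011, Z)
  ε-move, top Z: go to r, push Z → (r, 011, Z)
  read 0, top Z: go to r, push CZ → (r, 11, CZ)
  read 1, top C: go to q, push CC → (q, 1, CCZ)
  ε-move, top C: go to t, push ε → (t, 1, CZ)
  read 1, top C: go to s, push DC → (s, ε, DCZ)
All input consumed in state s with stack DCZ.

DCZ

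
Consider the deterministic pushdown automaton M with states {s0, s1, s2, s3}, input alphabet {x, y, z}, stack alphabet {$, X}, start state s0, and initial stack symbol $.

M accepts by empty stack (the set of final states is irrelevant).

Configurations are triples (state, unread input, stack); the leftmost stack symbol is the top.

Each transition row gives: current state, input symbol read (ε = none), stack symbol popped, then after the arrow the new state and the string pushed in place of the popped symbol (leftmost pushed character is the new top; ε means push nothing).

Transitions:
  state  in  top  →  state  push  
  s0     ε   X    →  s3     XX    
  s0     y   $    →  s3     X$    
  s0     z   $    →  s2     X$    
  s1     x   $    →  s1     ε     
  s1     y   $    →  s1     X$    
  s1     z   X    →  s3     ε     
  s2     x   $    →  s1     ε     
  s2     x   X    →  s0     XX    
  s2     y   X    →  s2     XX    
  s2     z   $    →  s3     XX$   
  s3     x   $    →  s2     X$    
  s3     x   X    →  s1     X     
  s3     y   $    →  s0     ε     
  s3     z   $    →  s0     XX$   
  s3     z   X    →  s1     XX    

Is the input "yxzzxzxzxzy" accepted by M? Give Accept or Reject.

(s0, yxzzxzxzxzy, $)
  read y, top $: go to s3, push X$ → (s3, xzzxzxzxzy, X$)
  read x, top X: go to s1, push X → (s1, zzxzxzxzy, X$)
  read z, top X: go to s3, push ε → (s3, zxzxzxzy, $)
  read z, top $: go to s0, push XX$ → (s0, xzxzxzy, XX$)
  ε-move, top X: go to s3, push XX → (s3, xzxzxzy, XXX$)
  read x, top X: go to s1, push X → (s1, zxzxzy, XXX$)
  read z, top X: go to s3, push ε → (s3, xzxzy, XX$)
  read x, top X: go to s1, push X → (s1, zxzy, XX$)
  read z, top X: go to s3, push ε → (s3, xzy, X$)
  read x, top X: go to s1, push X → (s1, zy, X$)
  read z, top X: go to s3, push ε → (s3, y, $)
  read y, top $: go to s0, push ε → (s0, ε, ε)
All input consumed and the stack is empty.

Accept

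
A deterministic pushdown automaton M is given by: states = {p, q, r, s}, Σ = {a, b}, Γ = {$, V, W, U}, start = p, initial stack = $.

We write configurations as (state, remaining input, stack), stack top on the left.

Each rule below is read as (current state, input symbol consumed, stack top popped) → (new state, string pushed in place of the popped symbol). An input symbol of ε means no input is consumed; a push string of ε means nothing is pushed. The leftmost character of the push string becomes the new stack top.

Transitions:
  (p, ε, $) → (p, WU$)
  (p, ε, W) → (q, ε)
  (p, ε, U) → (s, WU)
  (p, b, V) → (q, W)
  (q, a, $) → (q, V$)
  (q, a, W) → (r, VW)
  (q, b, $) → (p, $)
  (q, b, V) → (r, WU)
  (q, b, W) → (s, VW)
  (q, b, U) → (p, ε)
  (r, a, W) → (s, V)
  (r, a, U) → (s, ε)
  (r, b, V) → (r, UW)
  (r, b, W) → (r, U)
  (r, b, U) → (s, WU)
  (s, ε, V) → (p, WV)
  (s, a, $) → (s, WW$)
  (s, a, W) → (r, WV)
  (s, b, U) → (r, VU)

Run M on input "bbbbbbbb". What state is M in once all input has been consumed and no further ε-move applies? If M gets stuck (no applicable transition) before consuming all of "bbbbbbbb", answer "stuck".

q

(p, bbbbbbbb, $)
  ε-move, top $: go to p, push WU$ → (p, bbbbbbbb, WU$)
  ε-move, top W: go to q, push ε → (q, bbbbbbbb, U$)
  read b, top U: go to p, push ε → (p, bbbbbbb, $)
  ε-move, top $: go to p, push WU$ → (p, bbbbbbb, WU$)
  ε-move, top W: go to q, push ε → (q, bbbbbbb, U$)
  read b, top U: go to p, push ε → (p, bbbbbb, $)
  ε-move, top $: go to p, push WU$ → (p, bbbbbb, WU$)
  ε-move, top W: go to q, push ε → (q, bbbbbb, U$)
  read b, top U: go to p, push ε → (p, bbbbb, $)
  ε-move, top $: go to p, push WU$ → (p, bbbbb, WU$)
  ε-move, top W: go to q, push ε → (q, bbbbb, U$)
  read b, top U: go to p, push ε → (p, bbbb, $)
  ε-move, top $: go to p, push WU$ → (p, bbbb, WU$)
  ε-move, top W: go to q, push ε → (q, bbbb, U$)
  read b, top U: go to p, push ε → (p, bbb, $)
  ε-move, top $: go to p, push WU$ → (p, bbb, WU$)
  ε-move, top W: go to q, push ε → (q, bbb, U$)
  read b, top U: go to p, push ε → (p, bb, $)
  ε-move, top $: go to p, push WU$ → (p, bb, WU$)
  ε-move, top W: go to q, push ε → (q, bb, U$)
  read b, top U: go to p, push ε → (p, b, $)
  ε-move, top $: go to p, push WU$ → (p, b, WU$)
  ε-move, top W: go to q, push ε → (q, b, U$)
  read b, top U: go to p, push ε → (p, ε, $)
  ε-move, top $: go to p, push WU$ → (p, ε, WU$)
  ε-move, top W: go to q, push ε → (q, ε, U$)
All input consumed; M is in state q.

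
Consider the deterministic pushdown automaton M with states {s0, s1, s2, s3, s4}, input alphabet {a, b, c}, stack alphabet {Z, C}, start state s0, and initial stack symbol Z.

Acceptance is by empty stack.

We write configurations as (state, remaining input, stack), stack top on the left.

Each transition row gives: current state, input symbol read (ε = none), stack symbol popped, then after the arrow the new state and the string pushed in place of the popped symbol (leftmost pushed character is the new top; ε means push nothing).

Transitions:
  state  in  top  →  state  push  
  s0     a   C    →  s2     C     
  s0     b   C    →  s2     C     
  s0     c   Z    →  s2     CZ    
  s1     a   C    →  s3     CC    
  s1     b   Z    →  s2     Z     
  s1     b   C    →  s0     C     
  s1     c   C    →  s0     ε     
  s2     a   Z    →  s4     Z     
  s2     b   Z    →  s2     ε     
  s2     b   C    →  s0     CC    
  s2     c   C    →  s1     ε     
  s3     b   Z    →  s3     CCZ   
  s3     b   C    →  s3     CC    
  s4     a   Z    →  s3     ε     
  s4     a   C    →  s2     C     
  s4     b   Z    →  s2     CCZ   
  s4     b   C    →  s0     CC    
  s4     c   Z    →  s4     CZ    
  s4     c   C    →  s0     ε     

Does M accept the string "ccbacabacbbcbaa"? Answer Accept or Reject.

(s0, ccbacabacbbcbaa, Z) ⊢ (s2, cbacabacbbcbaa, CZ) ⊢ (s1, bacabacbbcbaa, Z) ⊢ (s2, acabacbbcbaa, Z) ⊢ (s4, cabacbbcbaa, Z) ⊢ (s4, abacbbcbaa, CZ) ⊢ (s2, bacbbcbaa, CZ) ⊢ (s0, acbbcbaa, CCZ) ⊢ (s2, cbbcbaa, CCZ) ⊢ (s1, bbcbaa, CZ) ⊢ (s0, bcbaa, CZ) ⊢ (s2, cbaa, CZ) ⊢ (s1, baa, Z) ⊢ (s2, aa, Z) ⊢ (s4, a, Z) ⊢ (s3, ε, ε)
All input consumed and the stack is empty.

Accept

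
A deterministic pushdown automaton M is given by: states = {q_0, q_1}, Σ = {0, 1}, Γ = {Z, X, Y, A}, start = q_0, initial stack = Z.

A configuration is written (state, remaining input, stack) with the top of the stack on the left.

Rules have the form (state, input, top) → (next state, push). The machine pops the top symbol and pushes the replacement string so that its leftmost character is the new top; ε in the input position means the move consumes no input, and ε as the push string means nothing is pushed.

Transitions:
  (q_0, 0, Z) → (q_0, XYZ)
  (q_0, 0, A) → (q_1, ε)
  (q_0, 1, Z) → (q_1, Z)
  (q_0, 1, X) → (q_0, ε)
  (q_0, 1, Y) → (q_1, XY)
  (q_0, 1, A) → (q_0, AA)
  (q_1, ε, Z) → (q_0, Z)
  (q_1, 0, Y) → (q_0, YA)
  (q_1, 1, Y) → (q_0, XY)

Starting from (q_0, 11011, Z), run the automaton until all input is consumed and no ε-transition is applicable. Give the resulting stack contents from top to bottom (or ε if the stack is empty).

(q_0, 11011, Z)
  read 1, top Z: go to q_1, push Z → (q_1, 1011, Z)
  ε-move, top Z: go to q_0, push Z → (q_0, 1011, Z)
  read 1, top Z: go to q_1, push Z → (q_1, 011, Z)
  ε-move, top Z: go to q_0, push Z → (q_0, 011, Z)
  read 0, top Z: go to q_0, push XYZ → (q_0, 11, XYZ)
  read 1, top X: go to q_0, push ε → (q_0, 1, YZ)
  read 1, top Y: go to q_1, push XY → (q_1, ε, XYZ)
All input consumed in state q_1 with stack XYZ.

XYZ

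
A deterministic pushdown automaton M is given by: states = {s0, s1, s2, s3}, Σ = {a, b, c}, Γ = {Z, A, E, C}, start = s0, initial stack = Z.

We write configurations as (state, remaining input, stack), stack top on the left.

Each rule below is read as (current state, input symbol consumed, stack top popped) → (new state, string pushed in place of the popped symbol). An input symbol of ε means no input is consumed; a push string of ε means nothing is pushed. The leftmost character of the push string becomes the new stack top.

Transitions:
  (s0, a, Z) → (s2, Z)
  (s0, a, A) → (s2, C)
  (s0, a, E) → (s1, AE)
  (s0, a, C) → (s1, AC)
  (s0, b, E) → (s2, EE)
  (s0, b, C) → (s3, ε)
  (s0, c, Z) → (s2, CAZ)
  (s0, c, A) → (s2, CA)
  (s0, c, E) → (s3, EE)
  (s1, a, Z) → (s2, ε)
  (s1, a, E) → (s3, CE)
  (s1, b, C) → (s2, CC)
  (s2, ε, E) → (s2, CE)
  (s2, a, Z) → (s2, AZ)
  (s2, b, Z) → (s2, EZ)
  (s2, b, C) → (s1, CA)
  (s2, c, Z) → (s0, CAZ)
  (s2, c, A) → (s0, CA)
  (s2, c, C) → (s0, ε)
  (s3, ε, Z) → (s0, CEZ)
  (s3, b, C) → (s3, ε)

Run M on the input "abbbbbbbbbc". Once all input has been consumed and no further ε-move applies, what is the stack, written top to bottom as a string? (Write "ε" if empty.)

(s0, abbbbbbbbbc, Z)
  read a, top Z: go to s2, push Z → (s2, bbbbbbbbbc, Z)
  read b, top Z: go to s2, push EZ → (s2, bbbbbbbbc, EZ)
  ε-move, top E: go to s2, push CE → (s2, bbbbbbbbc, CEZ)
  read b, top C: go to s1, push CA → (s1, bbbbbbbc, CAEZ)
  read b, top C: go to s2, push CC → (s2, bbbbbbc, CCAEZ)
  read b, top C: go to s1, push CA → (s1, bbbbbc, CACAEZ)
  read b, top C: go to s2, push CC → (s2, bbbbc, CCACAEZ)
  read b, top C: go to s1, push CA → (s1, bbbc, CACACAEZ)
  read b, top C: go to s2, push CC → (s2, bbc, CCACACAEZ)
  read b, top C: go to s1, push CA → (s1, bc, CACACACAEZ)
  read b, top C: go to s2, push CC → (s2, c, CCACACACAEZ)
  read c, top C: go to s0, push ε → (s0, ε, CACACACAEZ)
All input consumed in state s0 with stack CACACACAEZ.

CACACACAEZ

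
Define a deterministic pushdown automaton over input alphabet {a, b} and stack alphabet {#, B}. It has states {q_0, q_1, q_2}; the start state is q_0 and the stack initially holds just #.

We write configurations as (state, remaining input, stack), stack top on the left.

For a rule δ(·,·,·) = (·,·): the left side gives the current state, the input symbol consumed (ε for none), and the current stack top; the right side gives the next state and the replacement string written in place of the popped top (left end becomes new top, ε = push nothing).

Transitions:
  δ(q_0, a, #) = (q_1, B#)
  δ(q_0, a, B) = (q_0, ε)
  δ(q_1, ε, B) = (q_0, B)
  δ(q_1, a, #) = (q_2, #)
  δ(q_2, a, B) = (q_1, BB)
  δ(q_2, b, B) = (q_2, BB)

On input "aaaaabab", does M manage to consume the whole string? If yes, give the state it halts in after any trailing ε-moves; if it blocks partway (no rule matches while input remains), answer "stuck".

stuck

(q_0, aaaaabab, #) ⊢ (q_1, aaaabab, B#) ⊢ (q_0, aaaabab, B#) ⊢ (q_0, aaabab, #) ⊢ (q_1, aabab, B#) ⊢ (q_0, aabab, B#) ⊢ (q_0, abab, #) ⊢ (q_1, bab, B#) ⊢ (q_0, bab, B#)
No transition for (q_0, b, top B); M blocks with input bab remaining.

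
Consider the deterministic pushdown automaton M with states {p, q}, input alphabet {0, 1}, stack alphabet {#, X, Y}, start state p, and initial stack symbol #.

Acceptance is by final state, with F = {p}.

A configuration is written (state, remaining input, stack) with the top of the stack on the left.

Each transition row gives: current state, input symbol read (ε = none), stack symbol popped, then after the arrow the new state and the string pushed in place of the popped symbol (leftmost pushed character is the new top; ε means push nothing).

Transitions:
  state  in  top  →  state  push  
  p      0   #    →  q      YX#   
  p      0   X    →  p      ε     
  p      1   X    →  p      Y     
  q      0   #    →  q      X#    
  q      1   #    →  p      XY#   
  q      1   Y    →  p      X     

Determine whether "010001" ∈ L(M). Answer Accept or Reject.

(p, 010001, #)
  read 0, top #: go to q, push YX# → (q, 10001, YX#)
  read 1, top Y: go to p, push X → (p, 0001, XX#)
  read 0, top X: go to p, push ε → (p, 001, X#)
  read 0, top X: go to p, push ε → (p, 01, #)
  read 0, top #: go to q, push YX# → (q, 1, YX#)
  read 1, top Y: go to p, push X → (p, ε, XX#)
All input consumed; state p ∈ F.

Accept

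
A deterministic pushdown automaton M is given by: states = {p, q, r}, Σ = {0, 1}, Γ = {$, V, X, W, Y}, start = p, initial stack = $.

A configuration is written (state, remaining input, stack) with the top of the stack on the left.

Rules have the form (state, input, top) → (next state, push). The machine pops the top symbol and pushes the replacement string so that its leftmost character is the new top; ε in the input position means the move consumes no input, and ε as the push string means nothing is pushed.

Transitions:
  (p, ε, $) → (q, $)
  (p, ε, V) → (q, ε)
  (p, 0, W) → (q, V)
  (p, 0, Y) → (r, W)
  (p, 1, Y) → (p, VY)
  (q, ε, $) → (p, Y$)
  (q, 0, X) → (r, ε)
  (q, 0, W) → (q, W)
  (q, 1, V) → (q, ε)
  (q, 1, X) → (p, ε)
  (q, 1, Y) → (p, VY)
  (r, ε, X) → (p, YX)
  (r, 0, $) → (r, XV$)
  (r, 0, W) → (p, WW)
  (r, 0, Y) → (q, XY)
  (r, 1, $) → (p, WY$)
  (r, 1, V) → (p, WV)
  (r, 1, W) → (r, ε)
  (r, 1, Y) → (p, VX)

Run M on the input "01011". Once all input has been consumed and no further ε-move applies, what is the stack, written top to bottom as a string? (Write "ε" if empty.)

YXV$

(p, 01011, $) ⊢ (q, 01011, $) ⊢ (p, 01011, Y$) ⊢ (r, 1011, W$) ⊢ (r, 011, $) ⊢ (r, 11, XV$) ⊢ (p, 11, YXV$) ⊢ (p, 1, VYXV$) ⊢ (q, 1, YXV$) ⊢ (p, ε, VYXV$) ⊢ (q, ε, YXV$)
All input consumed in state q with stack YXV$.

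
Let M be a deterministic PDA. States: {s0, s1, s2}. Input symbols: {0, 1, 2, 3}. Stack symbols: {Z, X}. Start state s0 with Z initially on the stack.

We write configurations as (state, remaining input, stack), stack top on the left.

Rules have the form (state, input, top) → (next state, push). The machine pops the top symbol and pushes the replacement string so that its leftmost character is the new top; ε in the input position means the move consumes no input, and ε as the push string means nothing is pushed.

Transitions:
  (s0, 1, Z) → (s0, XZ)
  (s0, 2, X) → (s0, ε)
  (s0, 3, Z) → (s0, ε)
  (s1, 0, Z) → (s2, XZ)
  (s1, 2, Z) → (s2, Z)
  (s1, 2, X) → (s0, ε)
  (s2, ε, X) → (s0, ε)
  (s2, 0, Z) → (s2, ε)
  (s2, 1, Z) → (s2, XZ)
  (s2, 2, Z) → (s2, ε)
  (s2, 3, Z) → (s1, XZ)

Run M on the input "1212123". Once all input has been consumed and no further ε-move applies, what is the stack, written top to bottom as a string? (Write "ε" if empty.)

(s0, 1212123, Z)
  read 1, top Z: go to s0, push XZ → (s0, 212123, XZ)
  read 2, top X: go to s0, push ε → (s0, 12123, Z)
  read 1, top Z: go to s0, push XZ → (s0, 2123, XZ)
  read 2, top X: go to s0, push ε → (s0, 123, Z)
  read 1, top Z: go to s0, push XZ → (s0, 23, XZ)
  read 2, top X: go to s0, push ε → (s0, 3, Z)
  read 3, top Z: go to s0, push ε → (s0, ε, ε)
All input consumed in state s0 with stack ε.

ε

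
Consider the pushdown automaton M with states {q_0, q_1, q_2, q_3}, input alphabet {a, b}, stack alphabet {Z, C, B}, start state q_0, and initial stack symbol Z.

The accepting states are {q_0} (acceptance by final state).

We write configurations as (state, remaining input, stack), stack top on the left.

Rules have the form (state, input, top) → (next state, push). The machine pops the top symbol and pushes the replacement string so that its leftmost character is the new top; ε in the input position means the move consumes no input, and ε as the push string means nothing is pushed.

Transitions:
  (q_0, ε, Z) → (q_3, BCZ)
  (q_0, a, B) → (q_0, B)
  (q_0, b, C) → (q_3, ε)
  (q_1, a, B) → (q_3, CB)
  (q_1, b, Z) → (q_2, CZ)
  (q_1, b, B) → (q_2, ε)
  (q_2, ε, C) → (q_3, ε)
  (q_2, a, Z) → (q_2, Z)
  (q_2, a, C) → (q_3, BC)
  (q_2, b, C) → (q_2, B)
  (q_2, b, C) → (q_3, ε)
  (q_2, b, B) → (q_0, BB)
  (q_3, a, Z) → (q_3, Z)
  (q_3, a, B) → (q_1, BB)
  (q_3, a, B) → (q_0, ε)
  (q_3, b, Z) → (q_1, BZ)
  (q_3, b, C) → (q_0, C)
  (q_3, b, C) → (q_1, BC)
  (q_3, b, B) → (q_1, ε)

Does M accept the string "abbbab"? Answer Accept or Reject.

No computation consumes all input and reaches a final state.

Reject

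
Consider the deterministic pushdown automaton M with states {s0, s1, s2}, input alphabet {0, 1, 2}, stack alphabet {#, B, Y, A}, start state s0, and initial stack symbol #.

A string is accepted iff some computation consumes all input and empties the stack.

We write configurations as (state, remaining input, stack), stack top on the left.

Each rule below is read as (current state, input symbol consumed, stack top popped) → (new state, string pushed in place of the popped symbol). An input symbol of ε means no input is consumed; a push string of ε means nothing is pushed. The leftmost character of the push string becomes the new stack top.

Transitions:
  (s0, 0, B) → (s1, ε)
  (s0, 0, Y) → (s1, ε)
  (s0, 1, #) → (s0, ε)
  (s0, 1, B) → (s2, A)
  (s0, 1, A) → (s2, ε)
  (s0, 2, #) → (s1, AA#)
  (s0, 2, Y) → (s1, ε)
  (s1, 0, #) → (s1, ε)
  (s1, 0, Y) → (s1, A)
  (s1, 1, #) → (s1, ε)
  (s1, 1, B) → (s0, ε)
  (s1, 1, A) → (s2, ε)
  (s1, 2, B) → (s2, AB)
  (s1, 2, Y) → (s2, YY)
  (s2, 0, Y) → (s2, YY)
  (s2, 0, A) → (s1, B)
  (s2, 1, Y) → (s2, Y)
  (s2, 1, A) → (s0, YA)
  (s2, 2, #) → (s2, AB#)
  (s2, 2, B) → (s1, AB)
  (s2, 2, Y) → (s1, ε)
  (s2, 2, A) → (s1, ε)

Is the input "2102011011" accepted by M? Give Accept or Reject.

(s0, 2102011011, #)
  read 2, top #: go to s1, push AA# → (s1, 102011011, AA#)
  read 1, top A: go to s2, push ε → (s2, 02011011, A#)
  read 0, top A: go to s1, push B → (s1, 2011011, B#)
  read 2, top B: go to s2, push AB → (s2, 011011, AB#)
  read 0, top A: go to s1, push B → (s1, 11011, BB#)
  read 1, top B: go to s0, push ε → (s0, 1011, B#)
  read 1, top B: go to s2, push A → (s2, 011, A#)
  read 0, top A: go to s1, push B → (s1, 11, B#)
  read 1, top B: go to s0, push ε → (s0, 1, #)
  read 1, top #: go to s0, push ε → (s0, ε, ε)
All input consumed and the stack is empty.

Accept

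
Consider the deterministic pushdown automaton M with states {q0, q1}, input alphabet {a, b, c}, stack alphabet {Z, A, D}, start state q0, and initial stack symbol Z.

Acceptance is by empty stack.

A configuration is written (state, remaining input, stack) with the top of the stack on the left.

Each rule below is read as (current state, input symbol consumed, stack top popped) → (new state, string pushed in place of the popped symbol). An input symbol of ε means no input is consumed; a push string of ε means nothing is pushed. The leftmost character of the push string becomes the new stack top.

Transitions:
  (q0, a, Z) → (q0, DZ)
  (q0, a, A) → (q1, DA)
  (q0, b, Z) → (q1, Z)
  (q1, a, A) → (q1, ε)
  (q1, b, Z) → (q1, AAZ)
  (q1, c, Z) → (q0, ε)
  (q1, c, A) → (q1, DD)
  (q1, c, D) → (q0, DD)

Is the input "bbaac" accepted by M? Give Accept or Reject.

(q0, bbaac, Z) ⊢ (q1, baac, Z) ⊢ (q1, aac, AAZ) ⊢ (q1, ac, AZ) ⊢ (q1, c, Z) ⊢ (q0, ε, ε)
All input consumed and the stack is empty.

Accept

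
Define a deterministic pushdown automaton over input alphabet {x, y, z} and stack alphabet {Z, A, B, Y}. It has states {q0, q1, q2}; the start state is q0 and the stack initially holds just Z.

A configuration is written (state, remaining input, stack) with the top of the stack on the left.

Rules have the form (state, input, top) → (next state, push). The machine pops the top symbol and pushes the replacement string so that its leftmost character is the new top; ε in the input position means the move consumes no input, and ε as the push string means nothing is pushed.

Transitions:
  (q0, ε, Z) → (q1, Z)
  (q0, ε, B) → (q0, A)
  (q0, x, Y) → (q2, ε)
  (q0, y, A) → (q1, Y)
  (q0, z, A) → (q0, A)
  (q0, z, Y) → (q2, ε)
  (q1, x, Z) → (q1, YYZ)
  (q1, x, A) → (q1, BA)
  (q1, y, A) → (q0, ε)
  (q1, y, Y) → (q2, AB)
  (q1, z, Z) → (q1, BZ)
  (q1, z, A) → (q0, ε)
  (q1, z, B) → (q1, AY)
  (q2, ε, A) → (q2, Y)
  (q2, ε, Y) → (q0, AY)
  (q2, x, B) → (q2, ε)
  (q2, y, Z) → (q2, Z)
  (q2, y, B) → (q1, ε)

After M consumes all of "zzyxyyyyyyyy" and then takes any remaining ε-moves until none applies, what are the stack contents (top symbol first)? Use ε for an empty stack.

(q0, zzyxyyyyyyyy, Z)
  ε-move, top Z: go to q1, push Z → (q1, zzyxyyyyyyyy, Z)
  read z, top Z: go to q1, push BZ → (q1, zyxyyyyyyyy, BZ)
  read z, top B: go to q1, push AY → (q1, yxyyyyyyyy, AYZ)
  read y, top A: go to q0, push ε → (q0, xyyyyyyyy, YZ)
  read x, top Y: go to q2, push ε → (q2, yyyyyyyy, Z)
  read y, top Z: go to q2, push Z → (q2, yyyyyyy, Z)
  read y, top Z: go to q2, push Z → (q2, yyyyyy, Z)
  read y, top Z: go to q2, push Z → (q2, yyyyy, Z)
  read y, top Z: go to q2, push Z → (q2, yyyy, Z)
  read y, top Z: go to q2, push Z → (q2, yyy, Z)
  read y, top Z: go to q2, push Z → (q2, yy, Z)
  read y, top Z: go to q2, push Z → (q2, y, Z)
  read y, top Z: go to q2, push Z → (q2, ε, Z)
All input consumed in state q2 with stack Z.

Z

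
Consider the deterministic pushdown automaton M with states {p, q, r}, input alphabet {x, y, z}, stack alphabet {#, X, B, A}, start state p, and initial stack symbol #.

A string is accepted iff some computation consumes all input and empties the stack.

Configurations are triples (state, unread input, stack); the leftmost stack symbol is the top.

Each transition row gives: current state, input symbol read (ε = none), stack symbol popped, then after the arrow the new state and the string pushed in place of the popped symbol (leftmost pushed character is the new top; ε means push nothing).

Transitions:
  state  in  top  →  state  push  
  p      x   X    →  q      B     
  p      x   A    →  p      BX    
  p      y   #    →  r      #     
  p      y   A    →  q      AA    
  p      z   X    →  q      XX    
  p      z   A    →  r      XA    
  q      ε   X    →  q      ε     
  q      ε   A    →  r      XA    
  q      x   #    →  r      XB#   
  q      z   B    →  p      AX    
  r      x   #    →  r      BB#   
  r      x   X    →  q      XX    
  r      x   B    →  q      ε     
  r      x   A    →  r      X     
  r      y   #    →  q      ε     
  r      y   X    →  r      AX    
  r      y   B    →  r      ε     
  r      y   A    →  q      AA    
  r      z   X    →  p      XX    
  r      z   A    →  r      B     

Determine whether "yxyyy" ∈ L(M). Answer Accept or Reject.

Accept

(p, yxyyy, #) ⊢ (r, xyyy, #) ⊢ (r, yyy, BB#) ⊢ (r, yy, B#) ⊢ (r, y, #) ⊢ (q, ε, ε)
All input consumed and the stack is empty.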